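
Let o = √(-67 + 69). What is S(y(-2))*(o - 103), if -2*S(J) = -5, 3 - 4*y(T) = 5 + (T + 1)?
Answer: -515/2 + 5*√2/2 ≈ -253.96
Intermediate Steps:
y(T) = -¾ - T/4 (y(T) = ¾ - (5 + (T + 1))/4 = ¾ - (5 + (1 + T))/4 = ¾ - (6 + T)/4 = ¾ + (-3/2 - T/4) = -¾ - T/4)
S(J) = 5/2 (S(J) = -½*(-5) = 5/2)
o = √2 ≈ 1.4142
S(y(-2))*(o - 103) = 5*(√2 - 103)/2 = 5*(-103 + √2)/2 = -515/2 + 5*√2/2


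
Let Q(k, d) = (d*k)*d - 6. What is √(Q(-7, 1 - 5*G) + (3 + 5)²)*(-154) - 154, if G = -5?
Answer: -154 - 154*I*√4674 ≈ -154.0 - 10528.0*I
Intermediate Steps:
Q(k, d) = -6 + k*d² (Q(k, d) = k*d² - 6 = -6 + k*d²)
√(Q(-7, 1 - 5*G) + (3 + 5)²)*(-154) - 154 = √((-6 - 7*(1 - 5*(-5))²) + (3 + 5)²)*(-154) - 154 = √((-6 - 7*(1 + 25)²) + 8²)*(-154) - 154 = √((-6 - 7*26²) + 64)*(-154) - 154 = √((-6 - 7*676) + 64)*(-154) - 154 = √((-6 - 4732) + 64)*(-154) - 154 = √(-4738 + 64)*(-154) - 154 = √(-4674)*(-154) - 154 = (I*√4674)*(-154) - 154 = -154*I*√4674 - 154 = -154 - 154*I*√4674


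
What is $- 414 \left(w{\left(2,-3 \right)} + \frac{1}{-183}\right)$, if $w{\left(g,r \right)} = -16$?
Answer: $\frac{404202}{61} \approx 6626.3$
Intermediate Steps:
$- 414 \left(w{\left(2,-3 \right)} + \frac{1}{-183}\right) = - 414 \left(-16 + \frac{1}{-183}\right) = - 414 \left(-16 - \frac{1}{183}\right) = \left(-414\right) \left(- \frac{2929}{183}\right) = \frac{404202}{61}$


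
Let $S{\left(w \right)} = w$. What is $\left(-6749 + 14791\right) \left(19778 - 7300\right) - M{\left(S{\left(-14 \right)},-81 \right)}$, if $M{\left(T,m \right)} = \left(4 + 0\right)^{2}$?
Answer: $100348060$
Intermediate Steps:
$M{\left(T,m \right)} = 16$ ($M{\left(T,m \right)} = 4^{2} = 16$)
$\left(-6749 + 14791\right) \left(19778 - 7300\right) - M{\left(S{\left(-14 \right)},-81 \right)} = \left(-6749 + 14791\right) \left(19778 - 7300\right) - 16 = 8042 \cdot 12478 - 16 = 100348076 - 16 = 100348060$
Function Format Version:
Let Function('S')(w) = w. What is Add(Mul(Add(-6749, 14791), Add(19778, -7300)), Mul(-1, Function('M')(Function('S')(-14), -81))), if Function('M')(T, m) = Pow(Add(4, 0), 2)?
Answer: 100348060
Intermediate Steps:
Function('M')(T, m) = 16 (Function('M')(T, m) = Pow(4, 2) = 16)
Add(Mul(Add(-6749, 14791), Add(19778, -7300)), Mul(-1, Function('M')(Function('S')(-14), -81))) = Add(Mul(Add(-6749, 14791), Add(19778, -7300)), Mul(-1, 16)) = Add(Mul(8042, 12478), -16) = Add(100348076, -16) = 100348060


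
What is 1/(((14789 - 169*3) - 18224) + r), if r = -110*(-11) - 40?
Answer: -1/2772 ≈ -0.00036075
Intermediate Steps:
r = 1170 (r = 1210 - 40 = 1170)
1/(((14789 - 169*3) - 18224) + r) = 1/(((14789 - 169*3) - 18224) + 1170) = 1/(((14789 - 507) - 18224) + 1170) = 1/((14282 - 18224) + 1170) = 1/(-3942 + 1170) = 1/(-2772) = -1/2772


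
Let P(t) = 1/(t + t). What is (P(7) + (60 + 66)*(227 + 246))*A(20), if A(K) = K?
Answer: 8343730/7 ≈ 1.1920e+6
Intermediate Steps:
P(t) = 1/(2*t)
(P(7) + (60 + 66)*(227 + 246))*A(20) = ((½)/7 + (60 + 66)*(227 + 246))*20 = ((½)*(⅐) + 126*473)*20 = (1/14 + 59598)*20 = (834373/14)*20 = 8343730/7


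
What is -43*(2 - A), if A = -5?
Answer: -301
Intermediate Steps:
-43*(2 - A) = -43*(2 - 1*(-5)) = -43*(2 + 5) = -43*7 = -301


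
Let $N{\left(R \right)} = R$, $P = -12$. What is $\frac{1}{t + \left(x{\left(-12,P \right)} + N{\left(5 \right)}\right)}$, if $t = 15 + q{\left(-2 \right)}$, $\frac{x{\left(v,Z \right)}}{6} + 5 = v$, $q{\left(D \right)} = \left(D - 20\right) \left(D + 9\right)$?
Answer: $- \frac{1}{236} \approx -0.0042373$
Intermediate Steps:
$q{\left(D \right)} = \left(-20 + D\right) \left(9 + D\right)$
$x{\left(v,Z \right)} = -30 + 6 v$
$t = -139$ ($t = 15 - \left(158 - 4\right) = 15 + \left(-180 + 4 + 22\right) = 15 - 154 = -139$)
$\frac{1}{t + \left(x{\left(-12,P \right)} + N{\left(5 \right)}\right)} = \frac{1}{-139 + \left(\left(-30 + 6 \left(-12\right)\right) + 5\right)} = \frac{1}{-139 + \left(\left(-30 - 72\right) + 5\right)} = \frac{1}{-139 + \left(-102 + 5\right)} = \frac{1}{-139 - 97} = \frac{1}{-236} = - \frac{1}{236}$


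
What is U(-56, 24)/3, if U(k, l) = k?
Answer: -56/3 ≈ -18.667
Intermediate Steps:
U(-56, 24)/3 = -56/3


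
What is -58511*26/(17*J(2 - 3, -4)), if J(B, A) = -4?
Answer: 760643/34 ≈ 22372.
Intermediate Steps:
-58511*26/(17*J(2 - 3, -4)) = -58511/(-17/(-44 + 18)*(-4)) = -58511/(-17/(-26)*(-4)) = -58511/(-17*(-1/26)*(-4)) = -58511/((17/26)*(-4)) = -58511/(-34/13) = -58511*(-13/34) = 760643/34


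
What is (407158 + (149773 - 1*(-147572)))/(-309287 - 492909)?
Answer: -704503/802196 ≈ -0.87822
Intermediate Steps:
(407158 + (149773 - 1*(-147572)))/(-309287 - 492909) = (407158 + (149773 + 147572))/(-802196) = (407158 + 297345)*(-1/802196) = 704503*(-1/802196) = -704503/802196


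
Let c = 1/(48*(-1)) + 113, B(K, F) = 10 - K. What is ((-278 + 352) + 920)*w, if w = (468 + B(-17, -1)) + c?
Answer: 14503951/24 ≈ 6.0433e+5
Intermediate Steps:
c = 5423/48 (c = 1/(-48) + 113 = -1/48 + 113 = 5423/48 ≈ 112.98)
w = 29183/48 (w = (468 + (10 - 1*(-17))) + 5423/48 = (468 + (10 + 17)) + 5423/48 = (468 + 27) + 5423/48 = 495 + 5423/48 = 29183/48 ≈ 607.98)
((-278 + 352) + 920)*w = ((-278 + 352) + 920)*(29183/48) = (74 + 920)*(29183/48) = 994*(29183/48) = 14503951/24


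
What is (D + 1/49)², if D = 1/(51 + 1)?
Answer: 10201/6492304 ≈ 0.0015712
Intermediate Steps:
D = 1/52 ≈ 0.019231
(D + 1/49)² = (1/52 + 1/49)² = (101/2548)² = 10201/6492304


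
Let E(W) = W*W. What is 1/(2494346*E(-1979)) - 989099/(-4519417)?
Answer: 9662467521157389431/44149999117425192362 ≈ 0.21886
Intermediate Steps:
E(W) = W²
1/(2494346*E(-1979)) - 989099/(-4519417) = 1/(2494346*((-1979)²)) - 989099/(-4519417) = (1/2494346)/3916441 - 989099*(-1/4519417) = (1/2494346)*(1/3916441) + 989099/4519417 = 1/9768958942586 + 989099/4519417 = 9662467521157389431/44149999117425192362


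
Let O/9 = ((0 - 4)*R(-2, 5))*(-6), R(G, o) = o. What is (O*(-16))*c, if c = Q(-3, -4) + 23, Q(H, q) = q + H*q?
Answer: -535680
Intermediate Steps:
O = 1080 (O = 9*(((0 - 4)*5)*(-6)) = 9*(-4*5*(-6)) = 9*(-20*(-6)) = 9*120 = 1080)
c = 31 (c = -4*(1 - 3) + 23 = -4*(-2) + 23 = 8 + 23 = 31)
(O*(-16))*c = (1080*(-16))*31 = -17280*31 = -535680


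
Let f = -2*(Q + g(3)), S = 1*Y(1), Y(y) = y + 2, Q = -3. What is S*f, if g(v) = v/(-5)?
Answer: 108/5 ≈ 21.600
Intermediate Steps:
Y(y) = 2 + y
g(v) = -v/5 (g(v) = v*(-⅕) = -v/5)
S = 3 (S = 1*(2 + 1) = 1*3 = 3)
f = 36/5 (f = -2*(-3 - ⅕*3) = -2*(-3 - ⅗) = -2*(-18/5) = 36/5 ≈ 7.2000)
S*f = 3*(36/5) = 108/5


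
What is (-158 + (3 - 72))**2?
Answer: 51529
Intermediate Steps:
(-158 + (3 - 72))**2 = (-158 - 69)**2 = (-227)**2 = 51529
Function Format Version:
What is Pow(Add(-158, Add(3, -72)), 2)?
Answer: 51529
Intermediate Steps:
Pow(Add(-158, Add(3, -72)), 2) = Pow(Add(-158, -69), 2) = Pow(-227, 2) = 51529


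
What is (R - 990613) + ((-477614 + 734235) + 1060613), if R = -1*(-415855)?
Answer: 742476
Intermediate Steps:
R = 415855
(R - 990613) + ((-477614 + 734235) + 1060613) = (415855 - 990613) + ((-477614 + 734235) + 1060613) = -574758 + (256621 + 1060613) = -574758 + 1317234 = 742476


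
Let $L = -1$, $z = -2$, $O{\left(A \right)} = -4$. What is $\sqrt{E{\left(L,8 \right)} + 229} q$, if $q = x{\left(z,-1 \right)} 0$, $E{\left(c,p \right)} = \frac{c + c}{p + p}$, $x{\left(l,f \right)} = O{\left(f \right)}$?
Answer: $0$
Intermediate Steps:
$x{\left(l,f \right)} = -4$
$E{\left(c,p \right)} = \frac{c}{p}$ ($E{\left(c,p \right)} = \frac{2 c}{2 p} = 2 c \frac{1}{2 p} = \frac{c}{p}$)
$q = 0$ ($q = \left(-4\right) 0 = 0$)
$\sqrt{E{\left(L,8 \right)} + 229} q = \sqrt{- \frac{1}{8} + 229} \cdot 0 = \sqrt{\frac{1831}{8}} \cdot 0 = \frac{\sqrt{3662}}{4} \cdot 0 = 0$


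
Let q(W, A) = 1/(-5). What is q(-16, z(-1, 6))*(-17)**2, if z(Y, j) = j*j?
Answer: -289/5 ≈ -57.800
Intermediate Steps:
z(Y, j) = j**2
q(W, A) = -1/5
q(-16, z(-1, 6))*(-17)**2 = -1/5*(-17)**2 = -1/5*289 = -289/5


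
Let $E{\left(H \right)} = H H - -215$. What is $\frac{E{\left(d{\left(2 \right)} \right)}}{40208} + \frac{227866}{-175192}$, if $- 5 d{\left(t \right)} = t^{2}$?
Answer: $- \frac{79424249}{61317200} \approx -1.2953$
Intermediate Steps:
$d{\left(t \right)} = - \frac{t^{2}}{5}$
$E{\left(H \right)} = 215 + H^{2}$ ($E{\left(H \right)} = H^{2} + 215 = 215 + H^{2}$)
$\frac{E{\left(d{\left(2 \right)} \right)}}{40208} + \frac{227866}{-175192} = \frac{215 + \left(- \frac{2^{2}}{5}\right)^{2}}{40208} + \frac{227866}{-175192} = \left(215 + \left(\left(- \frac{1}{5}\right) 4\right)^{2}\right) \frac{1}{40208} + 227866 \left(- \frac{1}{175192}\right) = \left(215 + \left(- \frac{4}{5}\right)^{2}\right) \frac{1}{40208} - \frac{113933}{87596} = \left(215 + \frac{16}{25}\right) \frac{1}{40208} - \frac{113933}{87596} = \frac{5391}{25} \cdot \frac{1}{40208} - \frac{113933}{87596} = \frac{5391}{1005200} - \frac{113933}{87596} = - \frac{79424249}{61317200}$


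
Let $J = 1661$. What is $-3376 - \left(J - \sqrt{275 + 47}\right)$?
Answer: $-5037 + \sqrt{322} \approx -5019.1$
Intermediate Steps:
$-3376 - \left(J - \sqrt{275 + 47}\right) = -3376 + \left(\sqrt{275 + 47} - 1661\right) = -3376 - \left(1661 - \sqrt{322}\right) = -5037 + \sqrt{322}$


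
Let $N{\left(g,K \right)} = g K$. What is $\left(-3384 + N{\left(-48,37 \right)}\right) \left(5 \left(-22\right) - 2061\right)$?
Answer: $11202360$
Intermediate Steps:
$N{\left(g,K \right)} = K g$
$\left(-3384 + N{\left(-48,37 \right)}\right) \left(5 \left(-22\right) - 2061\right) = \left(-3384 + 37 \left(-48\right)\right) \left(5 \left(-22\right) - 2061\right) = \left(-3384 - 1776\right) \left(-110 - 2061\right) = \left(-5160\right) \left(-2171\right) = 11202360$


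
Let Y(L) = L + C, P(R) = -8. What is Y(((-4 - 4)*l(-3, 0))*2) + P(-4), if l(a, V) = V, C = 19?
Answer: 11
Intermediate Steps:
Y(L) = 19 + L (Y(L) = L + 19 = 19 + L)
Y(((-4 - 4)*l(-3, 0))*2) + P(-4) = (19 + ((-4 - 4)*0)*2) - 8 = (19 - 8*0*2) - 8 = (19 + 0*2) - 8 = (19 + 0) - 8 = 19 - 8 = 11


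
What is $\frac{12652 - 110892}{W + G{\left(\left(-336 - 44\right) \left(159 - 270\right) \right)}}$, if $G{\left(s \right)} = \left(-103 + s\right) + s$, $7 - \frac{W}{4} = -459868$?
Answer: $- \frac{98240}{1923757} \approx -0.051067$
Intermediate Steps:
$W = 1839500$ ($W = 28 - -1839472 = 28 + 1839472 = 1839500$)
$G{\left(s \right)} = -103 + 2 s$
$\frac{12652 - 110892}{W + G{\left(\left(-336 - 44\right) \left(159 - 270\right) \right)}} = \frac{12652 - 110892}{1839500 - \left(103 - 2 \left(-336 - 44\right) \left(159 - 270\right)\right)} = - \frac{98240}{1839500 - \left(103 - 2 \left(\left(-380\right) \left(-111\right)\right)\right)} = - \frac{98240}{1839500 + \left(-103 + 2 \cdot 42180\right)} = - \frac{98240}{1839500 + \left(-103 + 84360\right)} = - \frac{98240}{1839500 + 84257} = - \frac{98240}{1923757}$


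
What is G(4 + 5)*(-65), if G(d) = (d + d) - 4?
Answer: -910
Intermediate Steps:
G(d) = -4 + 2*d (G(d) = 2*d - 4 = -4 + 2*d)
G(4 + 5)*(-65) = (-4 + 2*(4 + 5))*(-65) = (-4 + 2*9)*(-65) = (-4 + 18)*(-65) = 14*(-65) = -910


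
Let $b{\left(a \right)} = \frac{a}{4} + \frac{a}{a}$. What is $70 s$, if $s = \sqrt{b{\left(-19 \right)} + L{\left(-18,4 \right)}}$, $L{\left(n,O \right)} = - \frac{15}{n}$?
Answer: $\frac{35 i \sqrt{105}}{3} \approx 119.55 i$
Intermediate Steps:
$b{\left(a \right)} = 1 + \frac{a}{4}$ ($b{\left(a \right)} = a \frac{1}{4} + 1 = \frac{a}{4} + 1 = 1 + \frac{a}{4}$)
$s = \frac{i \sqrt{105}}{6}$ ($s = \sqrt{\left(1 + \frac{1}{4} \left(-19\right)\right) - \frac{15}{-18}} = \sqrt{\left(1 - \frac{19}{4}\right) - - \frac{5}{6}} = \sqrt{- \frac{15}{4} + \frac{5}{6}} = \sqrt{- \frac{35}{12}} = \frac{i \sqrt{105}}{6} \approx 1.7078 i$)
$70 s = 70 \frac{i \sqrt{105}}{6} = \frac{35 i \sqrt{105}}{3}$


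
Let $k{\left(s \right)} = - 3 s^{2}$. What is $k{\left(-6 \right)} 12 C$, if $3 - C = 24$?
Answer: $27216$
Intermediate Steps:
$C = -21$ ($C = 3 - 24 = -21$)
$k{\left(-6 \right)} 12 C = - 3 \left(-6\right)^{2} \cdot 12 \left(-21\right) = \left(-3\right) 36 \cdot 12 \left(-21\right) = \left(-108\right) 12 \left(-21\right) = \left(-1296\right) \left(-21\right) = 27216$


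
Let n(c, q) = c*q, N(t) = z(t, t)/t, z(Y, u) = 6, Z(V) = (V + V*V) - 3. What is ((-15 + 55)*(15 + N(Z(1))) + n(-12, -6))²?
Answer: 186624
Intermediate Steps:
Z(V) = -3 + V + V² (Z(V) = (V + V²) - 3 = -3 + V + V²)
N(t) = 6/t
((-15 + 55)*(15 + N(Z(1))) + n(-12, -6))² = ((-15 + 55)*(15 + 6/(-3 + 1 + 1²)) - 12*(-6))² = (40*(15 + 6/(-3 + 1 + 1)) + 72)² = (40*(15 + 6/(-1)) + 72)² = (40*(15 + 6*(-1)) + 72)² = (40*(15 - 6) + 72)² = (40*9 + 72)² = (360 + 72)² = 432² = 186624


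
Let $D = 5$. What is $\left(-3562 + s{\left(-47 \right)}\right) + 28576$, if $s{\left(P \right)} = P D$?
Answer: $24779$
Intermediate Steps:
$s{\left(P \right)} = 5 P$ ($s{\left(P \right)} = P 5 = 5 P$)
$\left(-3562 + s{\left(-47 \right)}\right) + 28576 = \left(-3562 + 5 \left(-47\right)\right) + 28576 = \left(-3562 - 235\right) + 28576 = -3797 + 28576 = 24779$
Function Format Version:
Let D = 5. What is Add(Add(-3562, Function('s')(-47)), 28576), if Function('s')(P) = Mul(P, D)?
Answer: 24779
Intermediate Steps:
Function('s')(P) = Mul(5, P) (Function('s')(P) = Mul(P, 5) = Mul(5, P))
Add(Add(-3562, Function('s')(-47)), 28576) = Add(Add(-3562, Mul(5, -47)), 28576) = Add(Add(-3562, -235), 28576) = Add(-3797, 28576) = 24779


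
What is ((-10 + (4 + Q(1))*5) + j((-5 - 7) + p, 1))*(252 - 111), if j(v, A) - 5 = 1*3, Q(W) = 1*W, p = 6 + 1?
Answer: 3243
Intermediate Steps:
p = 7
Q(W) = W
j(v, A) = 8 (j(v, A) = 5 + 1*3 = 5 + 3 = 8)
((-10 + (4 + Q(1))*5) + j((-5 - 7) + p, 1))*(252 - 111) = ((-10 + (4 + 1)*5) + 8)*(252 - 111) = ((-10 + 5*5) + 8)*141 = ((-10 + 25) + 8)*141 = (15 + 8)*141 = 23*141 = 3243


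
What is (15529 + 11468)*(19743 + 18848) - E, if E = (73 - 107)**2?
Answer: 1041840071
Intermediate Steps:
E = 1156 (E = (-34)**2 = 1156)
(15529 + 11468)*(19743 + 18848) - E = (15529 + 11468)*(19743 + 18848) - 1*1156 = 26997*38591 - 1156 = 1041841227 - 1156 = 1041840071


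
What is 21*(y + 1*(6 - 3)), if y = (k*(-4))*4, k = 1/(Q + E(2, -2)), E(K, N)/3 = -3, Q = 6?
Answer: 175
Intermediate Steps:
E(K, N) = -9 (E(K, N) = 3*(-3) = -9)
k = -⅓ (k = 1/(6 - 9) = 1/(-3) = -⅓ ≈ -0.33333)
y = 16/3 (y = -⅓*(-4)*4 = (4/3)*4 = 16/3 ≈ 5.3333)
21*(y + 1*(6 - 3)) = 21*(16/3 + 1*(6 - 3)) = 21*(16/3 + 1*3) = 21*(16/3 + 3) = 21*(25/3) = 175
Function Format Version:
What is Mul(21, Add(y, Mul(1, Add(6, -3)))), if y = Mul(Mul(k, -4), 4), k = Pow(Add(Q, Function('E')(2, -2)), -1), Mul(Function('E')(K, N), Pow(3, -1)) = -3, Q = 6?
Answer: 175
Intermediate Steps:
Function('E')(K, N) = -9 (Function('E')(K, N) = Mul(3, -3) = -9)
k = Rational(-1, 3) (k = Pow(Add(6, -9), -1) = Pow(-3, -1) = Rational(-1, 3) ≈ -0.33333)
y = Rational(16, 3) (y = Mul(Mul(Rational(-1, 3), -4), 4) = Mul(Rational(4, 3), 4) = Rational(16, 3) ≈ 5.3333)
Mul(21, Add(y, Mul(1, Add(6, -3)))) = Mul(21, Add(Rational(16, 3), Mul(1, Add(6, -3)))) = Mul(21, Add(Rational(16, 3), Mul(1, 3))) = Mul(21, Add(Rational(16, 3), 3)) = Mul(21, Rational(25, 3)) = 175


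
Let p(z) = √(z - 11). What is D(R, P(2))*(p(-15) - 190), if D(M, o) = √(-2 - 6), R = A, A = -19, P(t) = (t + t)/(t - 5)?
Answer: 2*I*√2*(-190 + I*√26) ≈ -14.422 - 537.4*I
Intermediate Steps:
P(t) = 2*t/(-5 + t) (P(t) = (2*t)/(-5 + t) = 2*t/(-5 + t))
p(z) = √(-11 + z)
R = -19
D(M, o) = 2*I*√2 (D(M, o) = √(-8) = 2*I*√2)
D(R, P(2))*(p(-15) - 190) = (2*I*√2)*(√(-11 - 15) - 190) = (2*I*√2)*(√(-26) - 190) = (2*I*√2)*(I*√26 - 190) = (2*I*√2)*(-190 + I*√26) = 2*I*√2*(-190 + I*√26)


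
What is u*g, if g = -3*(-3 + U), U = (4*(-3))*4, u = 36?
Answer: 5508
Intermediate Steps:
U = -48 (U = -12*4 = -48)
g = 153 (g = -3*(-3 - 48) = -3*(-51) = 153)
u*g = 36*153 = 5508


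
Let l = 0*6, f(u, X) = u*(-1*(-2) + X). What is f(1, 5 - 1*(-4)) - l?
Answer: 11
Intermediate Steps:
f(u, X) = u*(2 + X)
l = 0
f(1, 5 - 1*(-4)) - l = 1*(2 + (5 - 1*(-4))) - 1*0 = 1*(2 + (5 + 4)) + 0 = 1*(2 + 9) + 0 = 1*11 + 0 = 11 + 0 = 11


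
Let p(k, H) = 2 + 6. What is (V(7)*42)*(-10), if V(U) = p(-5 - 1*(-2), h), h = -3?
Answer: -3360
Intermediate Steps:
p(k, H) = 8
V(U) = 8
(V(7)*42)*(-10) = (8*42)*(-10) = 336*(-10) = -3360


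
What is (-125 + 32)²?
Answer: 8649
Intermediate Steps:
(-125 + 32)² = (-93)² = 8649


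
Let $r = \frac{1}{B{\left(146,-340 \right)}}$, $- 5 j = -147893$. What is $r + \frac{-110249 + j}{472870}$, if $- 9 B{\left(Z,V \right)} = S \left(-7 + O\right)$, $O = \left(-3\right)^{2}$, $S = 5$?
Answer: $- \frac{2531267}{2364350} \approx -1.0706$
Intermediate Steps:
$j = \frac{147893}{5}$ ($j = \left(- \frac{1}{5}\right) \left(-147893\right) = \frac{147893}{5} \approx 29579.0$)
$O = 9$
$B{\left(Z,V \right)} = - \frac{10}{9}$ ($B{\left(Z,V \right)} = - \frac{5 \left(-7 + 9\right)}{9} = - \frac{5 \cdot 2}{9} = \left(- \frac{1}{9}\right) 10 = - \frac{10}{9}$)
$r = - \frac{9}{10}$ ($r = \frac{1}{- \frac{10}{9}} = - \frac{9}{10} \approx -0.9$)
$r + \frac{-110249 + j}{472870} = - \frac{9}{10} + \frac{-110249 + \frac{147893}{5}}{472870} = - \frac{9}{10} - \frac{201676}{1182175} = - \frac{2531267}{2364350}$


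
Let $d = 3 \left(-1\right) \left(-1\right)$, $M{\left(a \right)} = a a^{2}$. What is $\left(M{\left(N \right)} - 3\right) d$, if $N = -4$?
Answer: $-201$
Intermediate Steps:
$M{\left(a \right)} = a^{3}$
$d = 3$ ($d = \left(-3\right) \left(-1\right) = 3$)
$\left(M{\left(N \right)} - 3\right) d = \left(\left(-4\right)^{3} - 3\right) 3 = \left(-64 - 3\right) 3 = \left(-67\right) 3 = -201$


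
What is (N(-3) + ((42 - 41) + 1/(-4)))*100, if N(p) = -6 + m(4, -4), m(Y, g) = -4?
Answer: -925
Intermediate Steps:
N(p) = -10 (N(p) = -6 - 4 = -10)
(N(-3) + ((42 - 41) + 1/(-4)))*100 = (-10 + ((42 - 41) + 1/(-4)))*100 = (-10 + (1 - ¼))*100 = (-10 + ¾)*100 = -37/4*100 = -925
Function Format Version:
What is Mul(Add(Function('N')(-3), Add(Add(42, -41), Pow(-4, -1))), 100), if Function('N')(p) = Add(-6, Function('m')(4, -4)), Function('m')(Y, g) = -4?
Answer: -925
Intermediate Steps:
Function('N')(p) = -10 (Function('N')(p) = Add(-6, -4) = -10)
Mul(Add(Function('N')(-3), Add(Add(42, -41), Pow(-4, -1))), 100) = Mul(Add(-10, Add(Add(42, -41), Pow(-4, -1))), 100) = Mul(Add(-10, Add(1, Rational(-1, 4))), 100) = Mul(Add(-10, Rational(3, 4)), 100) = Mul(Rational(-37, 4), 100) = -925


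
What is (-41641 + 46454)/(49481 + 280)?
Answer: 4813/49761 ≈ 0.096722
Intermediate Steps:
(-41641 + 46454)/(49481 + 280) = 4813/49761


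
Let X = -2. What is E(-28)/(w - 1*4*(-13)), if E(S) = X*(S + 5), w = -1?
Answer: 46/51 ≈ 0.90196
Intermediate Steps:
E(S) = -10 - 2*S (E(S) = -2*(S + 5) = -2*(5 + S) = -10 - 2*S)
E(-28)/(w - 1*4*(-13)) = (-10 - 2*(-28))/(-1 - 1*4*(-13)) = (-10 + 56)/(-1 - 4*(-13)) = 46/(-1 + 52) = 46/51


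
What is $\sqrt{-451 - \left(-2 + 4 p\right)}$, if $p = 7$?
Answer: $3 i \sqrt{53} \approx 21.84 i$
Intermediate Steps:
$\sqrt{-451 - \left(-2 + 4 p\right)} = \sqrt{-451 + \left(\left(\left(6 - 4\right) + 0\right) - 28\right)} = \sqrt{-451 + \left(\left(2 + 0\right) - 28\right)} = \sqrt{-451 + \left(2 - 28\right)} = \sqrt{-451 - 26} = \sqrt{-477} = 3 i \sqrt{53}$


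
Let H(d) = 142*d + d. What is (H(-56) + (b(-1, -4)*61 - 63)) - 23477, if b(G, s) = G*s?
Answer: -31304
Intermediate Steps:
H(d) = 143*d
(H(-56) + (b(-1, -4)*61 - 63)) - 23477 = (143*(-56) + (-1*(-4)*61 - 63)) - 23477 = (-8008 + (4*61 - 63)) - 23477 = (-8008 + (244 - 63)) - 23477 = (-8008 + 181) - 23477 = -7827 - 23477 = -31304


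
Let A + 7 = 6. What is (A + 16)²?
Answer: 225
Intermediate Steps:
A = -1 (A = -7 + 6 = -1)
(A + 16)² = (-1 + 16)² = 15² = 225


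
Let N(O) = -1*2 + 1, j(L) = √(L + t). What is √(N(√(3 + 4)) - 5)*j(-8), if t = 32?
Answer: 12*I ≈ 12.0*I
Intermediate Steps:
j(L) = √(32 + L) (j(L) = √(L + 32) = √(32 + L))
N(O) = -1 (N(O) = -2 + 1 = -1)
√(N(√(3 + 4)) - 5)*j(-8) = √(-1 - 5)*√(32 - 8) = √(-6)*√24 = (I*√6)*(2*√6) = 12*I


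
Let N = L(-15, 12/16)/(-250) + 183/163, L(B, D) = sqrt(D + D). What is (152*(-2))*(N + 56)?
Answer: -2830544/163 + 76*sqrt(6)/125 ≈ -17364.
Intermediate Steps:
L(B, D) = sqrt(2)*sqrt(D) (L(B, D) = sqrt(2*D) = sqrt(2)*sqrt(D))
N = 183/163 - sqrt(6)/500 (N = (sqrt(2)*sqrt(12/16))/(-250) + 183/163 = (sqrt(2)*sqrt(12*(1/16)))*(-1/250) + 183*(1/163) = (sqrt(2)*sqrt(3/4))*(-1/250) + 183/163 = (sqrt(2)*(sqrt(3)/2))*(-1/250) + 183/163 = (sqrt(6)/2)*(-1/250) + 183/163 = -sqrt(6)/500 + 183/163 = 183/163 - sqrt(6)/500 ≈ 1.1178)
(152*(-2))*(N + 56) = (152*(-2))*((183/163 - sqrt(6)/500) + 56) = -304*(9311/163 - sqrt(6)/500) = -2830544/163 + 76*sqrt(6)/125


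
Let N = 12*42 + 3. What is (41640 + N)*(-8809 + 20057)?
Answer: 474069456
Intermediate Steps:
N = 507 (N = 504 + 3 = 507)
(41640 + N)*(-8809 + 20057) = (41640 + 507)*(-8809 + 20057) = 42147*11248 = 474069456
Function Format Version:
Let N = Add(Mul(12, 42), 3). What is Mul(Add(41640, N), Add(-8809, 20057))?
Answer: 474069456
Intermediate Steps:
N = 507 (N = Add(504, 3) = 507)
Mul(Add(41640, N), Add(-8809, 20057)) = Mul(Add(41640, 507), Add(-8809, 20057)) = Mul(42147, 11248) = 474069456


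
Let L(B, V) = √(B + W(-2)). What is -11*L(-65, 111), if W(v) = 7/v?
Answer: -11*I*√274/2 ≈ -91.041*I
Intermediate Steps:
L(B, V) = √(-7/2 + B) (L(B, V) = √(B + 7/(-2)) = √(B + 7*(-½)) = √(B - 7/2) = √(-7/2 + B))
-11*L(-65, 111) = -11*√(-14 + 4*(-65))/2 = -11*√(-14 - 260)/2 = -11*√(-274)/2 = -11*I*√274/2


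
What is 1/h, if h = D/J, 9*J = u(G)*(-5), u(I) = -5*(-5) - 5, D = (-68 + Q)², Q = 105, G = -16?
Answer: -100/12321 ≈ -0.0081162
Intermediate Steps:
D = 1369 (D = (-68 + 105)² = 37² = 1369)
u(I) = 20 (u(I) = 25 - 5 = 20)
J = -100/9 (J = (20*(-5))/9 = (⅑)*(-100) = -100/9 ≈ -11.111)
h = -12321/100 (h = 1369/(-100/9) = 1369*(-9/100) = -12321/100 ≈ -123.21)
1/h = 1/(-12321/100) = -100/12321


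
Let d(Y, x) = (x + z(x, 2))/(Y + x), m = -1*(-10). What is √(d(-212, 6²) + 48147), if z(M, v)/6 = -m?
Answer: 27*√31966/22 ≈ 219.42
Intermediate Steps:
m = 10
z(M, v) = -60 (z(M, v) = 6*(-1*10) = 6*(-10) = -60)
d(Y, x) = (-60 + x)/(Y + x) (d(Y, x) = (x - 60)/(Y + x) = (-60 + x)/(Y + x))
√(d(-212, 6²) + 48147) = √((-60 + 6²)/(-212 + 6²) + 48147) = √((-60 + 36)/(-212 + 36) + 48147) = √(-24/(-176) + 48147) = √(-1/176*(-24) + 48147) = √(3/22 + 48147) = √(1059237/22) = 27*√31966/22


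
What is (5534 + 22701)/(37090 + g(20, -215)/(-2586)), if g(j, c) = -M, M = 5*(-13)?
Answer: 14603142/19182935 ≈ 0.76126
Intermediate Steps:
M = -65
g(j, c) = 65 (g(j, c) = -1*(-65) = 65)
(5534 + 22701)/(37090 + g(20, -215)/(-2586)) = (5534 + 22701)/(37090 + 65/(-2586)) = 28235/(37090 + 65*(-1/2586)) = 28235/(37090 - 65/2586) = 28235/(95914675/2586) = 28235*(2586/95914675) = 14603142/19182935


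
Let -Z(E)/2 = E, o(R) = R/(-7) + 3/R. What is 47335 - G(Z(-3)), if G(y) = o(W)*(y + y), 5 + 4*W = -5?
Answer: 1657079/35 ≈ 47345.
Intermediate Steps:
W = -5/2 (W = -5/4 + (1/4)*(-5) = -5/4 - 5/4 = -5/2 ≈ -2.5000)
o(R) = 3/R - R/7 (o(R) = R*(-1/7) + 3/R = -R/7 + 3/R = 3/R - R/7)
Z(E) = -2*E
G(y) = -59*y/35 (G(y) = (3/(-5/2) - 1/7*(-5/2))*(y + y) = (3*(-2/5) + 5/14)*(2*y) = (-6/5 + 5/14)*(2*y) = -59*y/35)
47335 - G(Z(-3)) = 47335 - (-59)*(-2*(-3))/35 = 47335 - (-59)*6/35 = 47335 - 1*(-354/35) = 47335 + 354/35 = 1657079/35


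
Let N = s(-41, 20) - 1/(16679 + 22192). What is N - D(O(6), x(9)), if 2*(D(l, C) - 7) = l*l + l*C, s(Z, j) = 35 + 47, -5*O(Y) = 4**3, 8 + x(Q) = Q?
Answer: -505348/971775 ≈ -0.52003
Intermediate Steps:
x(Q) = -8 + Q
O(Y) = -64/5 (O(Y) = -1/5*4**3 = -1/5*64 = -64/5)
s(Z, j) = 82
D(l, C) = 7 + l**2/2 + C*l/2 (D(l, C) = 7 + (l*l + l*C)/2 = 7 + (l**2 + C*l)/2 = 7 + (l**2/2 + C*l/2) = 7 + l**2/2 + C*l/2)
N = 3187421/38871 (N = 82 - 1/(16679 + 22192) = 82 - 1/38871 = 3187421/38871 ≈ 82.000)
N - D(O(6), x(9)) = 3187421/38871 - (7 + (-64/5)**2/2 + (1/2)*(-8 + 9)*(-64/5)) = 3187421/38871 - (7 + (1/2)*(4096/25) + (1/2)*1*(-64/5)) = 3187421/38871 - (7 + 2048/25 - 32/5) = 3187421/38871 - 1*2063/25 = 3187421/38871 - 2063/25 = -505348/971775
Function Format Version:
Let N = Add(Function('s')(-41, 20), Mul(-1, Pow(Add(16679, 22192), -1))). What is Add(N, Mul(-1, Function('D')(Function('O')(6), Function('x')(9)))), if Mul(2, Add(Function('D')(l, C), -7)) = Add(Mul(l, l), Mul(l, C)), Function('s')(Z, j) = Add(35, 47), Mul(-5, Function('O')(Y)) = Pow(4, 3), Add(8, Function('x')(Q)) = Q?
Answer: Rational(-505348, 971775) ≈ -0.52003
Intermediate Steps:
Function('x')(Q) = Add(-8, Q)
Function('O')(Y) = Rational(-64, 5) (Function('O')(Y) = Mul(Rational(-1, 5), Pow(4, 3)) = Mul(Rational(-1, 5), 64) = Rational(-64, 5))
Function('s')(Z, j) = 82
Function('D')(l, C) = Add(7, Mul(Rational(1, 2), Pow(l, 2)), Mul(Rational(1, 2), C, l)) (Function('D')(l, C) = Add(7, Mul(Rational(1, 2), Add(Mul(l, l), Mul(l, C)))) = Add(7, Mul(Rational(1, 2), Add(Pow(l, 2), Mul(C, l)))) = Add(7, Add(Mul(Rational(1, 2), Pow(l, 2)), Mul(Rational(1, 2), C, l))) = Add(7, Mul(Rational(1, 2), Pow(l, 2)), Mul(Rational(1, 2), C, l)))
N = Rational(3187421, 38871) (N = Add(82, Mul(-1, Pow(Add(16679, 22192), -1))) = Add(82, Mul(-1, Pow(38871, -1))) = Add(82, Mul(-1, Rational(1, 38871))) = Add(82, Rational(-1, 38871)) = Rational(3187421, 38871) ≈ 82.000)
Add(N, Mul(-1, Function('D')(Function('O')(6), Function('x')(9)))) = Add(Rational(3187421, 38871), Mul(-1, Add(7, Mul(Rational(1, 2), Pow(Rational(-64, 5), 2)), Mul(Rational(1, 2), Add(-8, 9), Rational(-64, 5))))) = Add(Rational(3187421, 38871), Mul(-1, Add(7, Mul(Rational(1, 2), Rational(4096, 25)), Mul(Rational(1, 2), 1, Rational(-64, 5))))) = Add(Rational(3187421, 38871), Mul(-1, Add(7, Rational(2048, 25), Rational(-32, 5)))) = Add(Rational(3187421, 38871), Mul(-1, Rational(2063, 25))) = Add(Rational(3187421, 38871), Rational(-2063, 25)) = Rational(-505348, 971775)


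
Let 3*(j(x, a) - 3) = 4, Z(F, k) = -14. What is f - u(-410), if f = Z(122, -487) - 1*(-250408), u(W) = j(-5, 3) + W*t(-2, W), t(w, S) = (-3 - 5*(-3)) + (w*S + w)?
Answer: 1772069/3 ≈ 5.9069e+5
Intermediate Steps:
j(x, a) = 13/3 (j(x, a) = 3 + (⅓)*4 = 3 + 4/3 = 13/3)
t(w, S) = 12 + w + S*w (t(w, S) = (-3 + 15) + (S*w + w) = 12 + (w + S*w) = 12 + w + S*w)
u(W) = 13/3 + W*(10 - 2*W) (u(W) = 13/3 + W*(12 - 2 + W*(-2)) = 13/3 + W*(12 - 2 - 2*W) = 13/3 + W*(10 - 2*W))
f = 250394 (f = -14 - 1*(-250408) = -14 + 250408 = 250394)
f - u(-410) = 250394 - (13/3 + 2*(-410)*(5 - 1*(-410))) = 250394 - (13/3 + 2*(-410)*(5 + 410)) = 250394 - (13/3 + 2*(-410)*415) = 250394 - (13/3 - 340300) = 250394 - 1*(-1020887/3) = 250394 + 1020887/3 = 1772069/3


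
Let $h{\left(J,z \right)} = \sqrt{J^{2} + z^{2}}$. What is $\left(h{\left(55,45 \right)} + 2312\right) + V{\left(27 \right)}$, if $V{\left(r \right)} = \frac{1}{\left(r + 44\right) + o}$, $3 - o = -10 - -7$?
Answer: $\frac{178025}{77} + 5 \sqrt{202} \approx 2383.1$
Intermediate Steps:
$o = 6$ ($o = 3 - \left(-10 - -7\right) = 3 - \left(-10 + 7\right) = 3 - -3 = 3 + 3 = 6$)
$V{\left(r \right)} = \frac{1}{50 + r}$ ($V{\left(r \right)} = \frac{1}{\left(r + 44\right) + 6} = \frac{1}{\left(44 + r\right) + 6} = \frac{1}{50 + r}$)
$\left(h{\left(55,45 \right)} + 2312\right) + V{\left(27 \right)} = \left(\sqrt{55^{2} + 45^{2}} + 2312\right) + \frac{1}{50 + 27} = \left(\sqrt{3025 + 2025} + 2312\right) + \frac{1}{77} = \left(\sqrt{5050} + 2312\right) + \frac{1}{77} = \left(5 \sqrt{202} + 2312\right) + \frac{1}{77} = \left(2312 + 5 \sqrt{202}\right) + \frac{1}{77} = \frac{178025}{77} + 5 \sqrt{202}$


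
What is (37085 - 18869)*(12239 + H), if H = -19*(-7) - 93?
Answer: 223674264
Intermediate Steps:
H = 40 (H = 133 - 93 = 40)
(37085 - 18869)*(12239 + H) = (37085 - 18869)*(12239 + 40) = 18216*12279 = 223674264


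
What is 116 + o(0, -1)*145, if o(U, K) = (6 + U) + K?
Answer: 841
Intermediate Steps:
o(U, K) = 6 + K + U
116 + o(0, -1)*145 = 116 + (6 - 1 + 0)*145 = 116 + 5*145 = 116 + 725 = 841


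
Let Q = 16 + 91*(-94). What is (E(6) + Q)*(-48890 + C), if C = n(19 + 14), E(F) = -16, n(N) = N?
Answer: 417922778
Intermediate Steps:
C = 33 (C = 19 + 14 = 33)
Q = -8538 (Q = 16 - 8554 = -8538)
(E(6) + Q)*(-48890 + C) = (-16 - 8538)*(-48890 + 33) = -8554*(-48857) = 417922778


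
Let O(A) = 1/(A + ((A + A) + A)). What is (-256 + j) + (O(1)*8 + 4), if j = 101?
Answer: -149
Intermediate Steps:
O(A) = 1/(4*A) (O(A) = 1/(A + (2*A + A)) = 1/(A + 3*A) = 1/(4*A))
(-256 + j) + (O(1)*8 + 4) = (-256 + 101) + (((¼)/1)*8 + 4) = -155 + (((¼)*1)*8 + 4) = -155 + ((¼)*8 + 4) = -155 + (2 + 4) = -155 + 6 = -149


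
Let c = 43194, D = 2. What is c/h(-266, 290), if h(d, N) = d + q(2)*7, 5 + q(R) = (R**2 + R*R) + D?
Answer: -14398/77 ≈ -186.99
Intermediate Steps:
q(R) = -3 + 2*R**2 (q(R) = -5 + ((R**2 + R*R) + 2) = -5 + ((R**2 + R**2) + 2) = -5 + (2*R**2 + 2) = -5 + (2 + 2*R**2) = -3 + 2*R**2)
h(d, N) = 35 + d (h(d, N) = d + (-3 + 2*2**2)*7 = d + (-3 + 2*4)*7 = d + (-3 + 8)*7 = d + 5*7 = d + 35 = 35 + d)
c/h(-266, 290) = 43194/(35 - 266) = 43194/(-231) = 43194*(-1/231) = -14398/77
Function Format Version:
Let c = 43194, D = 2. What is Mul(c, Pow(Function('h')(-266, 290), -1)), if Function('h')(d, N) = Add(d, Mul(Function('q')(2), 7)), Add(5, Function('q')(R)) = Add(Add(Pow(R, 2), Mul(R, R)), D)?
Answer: Rational(-14398, 77) ≈ -186.99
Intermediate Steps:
Function('q')(R) = Add(-3, Mul(2, Pow(R, 2))) (Function('q')(R) = Add(-5, Add(Add(Pow(R, 2), Mul(R, R)), 2)) = Add(-5, Add(Add(Pow(R, 2), Pow(R, 2)), 2)) = Add(-5, Add(Mul(2, Pow(R, 2)), 2)) = Add(-5, Add(2, Mul(2, Pow(R, 2)))) = Add(-3, Mul(2, Pow(R, 2))))
Function('h')(d, N) = Add(35, d) (Function('h')(d, N) = Add(d, Mul(Add(-3, Mul(2, Pow(2, 2))), 7)) = Add(d, Mul(Add(-3, Mul(2, 4)), 7)) = Add(d, Mul(Add(-3, 8), 7)) = Add(d, Mul(5, 7)) = Add(d, 35) = Add(35, d))
Mul(c, Pow(Function('h')(-266, 290), -1)) = Mul(43194, Pow(Add(35, -266), -1)) = Mul(43194, Pow(-231, -1)) = Mul(43194, Rational(-1, 231)) = Rational(-14398, 77)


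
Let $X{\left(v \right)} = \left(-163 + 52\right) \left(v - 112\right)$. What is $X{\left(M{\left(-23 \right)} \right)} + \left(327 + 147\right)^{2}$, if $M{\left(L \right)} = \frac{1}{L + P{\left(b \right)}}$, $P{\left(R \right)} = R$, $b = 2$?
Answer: $\frac{1659793}{7} \approx 2.3711 \cdot 10^{5}$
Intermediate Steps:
$M{\left(L \right)} = \frac{1}{2 + L}$ ($M{\left(L \right)} = \frac{1}{L + 2} = \frac{1}{2 + L}$)
$X{\left(v \right)} = 12432 - 111 v$ ($X{\left(v \right)} = - 111 \left(-112 + v\right) = 12432 - 111 v$)
$X{\left(M{\left(-23 \right)} \right)} + \left(327 + 147\right)^{2} = \left(12432 - \frac{111}{2 - 23}\right) + \left(327 + 147\right)^{2} = \left(12432 - \frac{111}{-21}\right) + 474^{2} = \left(12432 - - \frac{37}{7}\right) + 224676 = \left(12432 + \frac{37}{7}\right) + 224676 = \frac{87061}{7} + 224676 = \frac{1659793}{7}$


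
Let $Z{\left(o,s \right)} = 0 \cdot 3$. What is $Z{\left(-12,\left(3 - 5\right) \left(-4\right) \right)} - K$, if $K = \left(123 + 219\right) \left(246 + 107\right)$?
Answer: $-120726$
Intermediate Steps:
$Z{\left(o,s \right)} = 0$
$K = 120726$ ($K = 342 \cdot 353 = 120726$)
$Z{\left(-12,\left(3 - 5\right) \left(-4\right) \right)} - K = 0 - 120726 = -120726$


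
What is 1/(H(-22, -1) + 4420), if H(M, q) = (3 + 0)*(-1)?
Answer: 1/4417 ≈ 0.00022640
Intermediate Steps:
H(M, q) = -3 (H(M, q) = 3*(-1) = -3)
1/(H(-22, -1) + 4420) = 1/(-3 + 4420) = 1/4417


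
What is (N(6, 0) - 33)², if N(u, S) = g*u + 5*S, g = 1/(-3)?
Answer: 1225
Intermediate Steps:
g = -⅓ ≈ -0.33333
N(u, S) = 5*S - u/3 (N(u, S) = -u/3 + 5*S = 5*S - u/3)
(N(6, 0) - 33)² = ((5*0 - ⅓*6) - 33)² = ((0 - 2) - 33)² = (-2 - 33)² = (-35)² = 1225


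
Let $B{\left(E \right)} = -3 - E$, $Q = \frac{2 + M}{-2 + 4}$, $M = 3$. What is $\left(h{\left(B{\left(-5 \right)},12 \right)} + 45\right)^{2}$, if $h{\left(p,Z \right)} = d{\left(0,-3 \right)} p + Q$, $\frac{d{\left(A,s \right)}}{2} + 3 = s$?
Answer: $\frac{2209}{4} \approx 552.25$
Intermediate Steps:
$d{\left(A,s \right)} = -6 + 2 s$
$Q = \frac{5}{2}$ ($Q = \frac{2 + 3}{-2 + 4} = \frac{5}{2} \approx 2.5$)
$h{\left(p,Z \right)} = \frac{5}{2} - 12 p$ ($h{\left(p,Z \right)} = \left(-6 + 2 \left(-3\right)\right) p + \frac{5}{2} = \left(-6 - 6\right) p + \frac{5}{2} = - 12 p + \frac{5}{2} = \frac{5}{2} - 12 p$)
$\left(h{\left(B{\left(-5 \right)},12 \right)} + 45\right)^{2} = \left(\left(\frac{5}{2} - 12 \left(-3 - -5\right)\right) + 45\right)^{2} = \left(\left(\frac{5}{2} - 12 \left(-3 + 5\right)\right) + 45\right)^{2} = \left(\left(\frac{5}{2} - 24\right) + 45\right)^{2} = \left(- \frac{43}{2} + 45\right)^{2} = \left(\frac{47}{2}\right)^{2} = \frac{2209}{4}$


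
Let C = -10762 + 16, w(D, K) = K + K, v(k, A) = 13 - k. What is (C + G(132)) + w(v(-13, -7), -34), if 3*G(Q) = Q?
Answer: -10770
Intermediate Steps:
w(D, K) = 2*K
G(Q) = Q/3
C = -10746
(C + G(132)) + w(v(-13, -7), -34) = (-10746 + (⅓)*132) + 2*(-34) = (-10746 + 44) - 68 = -10702 - 68 = -10770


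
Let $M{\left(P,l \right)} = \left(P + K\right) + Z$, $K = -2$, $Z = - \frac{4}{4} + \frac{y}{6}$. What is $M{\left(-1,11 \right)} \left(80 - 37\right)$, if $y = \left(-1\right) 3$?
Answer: $- \frac{387}{2} \approx -193.5$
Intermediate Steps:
$y = -3$
$Z = - \frac{3}{2}$ ($Z = - \frac{4}{4} - \frac{3}{6} = \left(-4\right) \frac{1}{4} - \frac{1}{2} = -1 - \frac{1}{2} = - \frac{3}{2} \approx -1.5$)
$M{\left(P,l \right)} = - \frac{7}{2} + P$ ($M{\left(P,l \right)} = \left(P - 2\right) - \frac{3}{2} = \left(-2 + P\right) - \frac{3}{2} = - \frac{7}{2} + P$)
$M{\left(-1,11 \right)} \left(80 - 37\right) = \left(- \frac{7}{2} - 1\right) \left(80 - 37\right) = - \frac{9 \left(80 - 37\right)}{2} = \left(- \frac{9}{2}\right) 43 = - \frac{387}{2}$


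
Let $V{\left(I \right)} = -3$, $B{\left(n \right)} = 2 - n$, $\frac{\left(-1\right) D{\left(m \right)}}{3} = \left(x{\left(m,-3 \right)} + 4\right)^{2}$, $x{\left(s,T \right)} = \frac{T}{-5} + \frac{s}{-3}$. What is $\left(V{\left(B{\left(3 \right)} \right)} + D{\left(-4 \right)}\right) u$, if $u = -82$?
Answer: $\frac{667972}{75} \approx 8906.3$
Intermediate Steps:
$x{\left(s,T \right)} = - \frac{s}{3} - \frac{T}{5}$ ($x{\left(s,T \right)} = T \left(- \frac{1}{5}\right) + s \left(- \frac{1}{3}\right) = - \frac{T}{5} - \frac{s}{3} = - \frac{s}{3} - \frac{T}{5}$)
$D{\left(m \right)} = - 3 \left(\frac{23}{5} - \frac{m}{3}\right)^{2}$ ($D{\left(m \right)} = - 3 \left(\left(- \frac{m}{3} - - \frac{3}{5}\right) + 4\right)^{2} = - 3 \left(\left(- \frac{m}{3} + \frac{3}{5}\right) + 4\right)^{2} = - 3 \left(\left(\frac{3}{5} - \frac{m}{3}\right) + 4\right)^{2} = - 3 \left(\frac{23}{5} - \frac{m}{3}\right)^{2}$)
$\left(V{\left(B{\left(3 \right)} \right)} + D{\left(-4 \right)}\right) u = \left(-3 - \frac{\left(-69 + 5 \left(-4\right)\right)^{2}}{75}\right) \left(-82\right) = \left(-3 - \frac{\left(-69 - 20\right)^{2}}{75}\right) \left(-82\right) = \left(-3 - \frac{\left(-89\right)^{2}}{75}\right) \left(-82\right) = \left(-3 - \frac{7921}{75}\right) \left(-82\right) = \left(- \frac{8146}{75}\right) \left(-82\right) = \frac{667972}{75}$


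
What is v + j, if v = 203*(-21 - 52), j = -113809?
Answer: -128628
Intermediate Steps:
v = -14819 (v = 203*(-73) = -14819)
v + j = -14819 - 113809 = -128628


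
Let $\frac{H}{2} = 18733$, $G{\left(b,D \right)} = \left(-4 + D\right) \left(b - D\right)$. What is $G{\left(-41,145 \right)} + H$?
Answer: $11240$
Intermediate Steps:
$H = 37466$ ($H = 2 \cdot 18733 = 37466$)
$G{\left(-41,145 \right)} + H = \left(- 145^{2} - -164 + 4 \cdot 145 + 145 \left(-41\right)\right) + 37466 = \left(\left(-1\right) 21025 + 164 + 580 - 5945\right) + 37466 = \left(-21025 + 164 + 580 - 5945\right) + 37466 = -26226 + 37466 = 11240$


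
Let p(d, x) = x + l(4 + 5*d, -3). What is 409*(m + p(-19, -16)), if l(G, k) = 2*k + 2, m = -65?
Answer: -34765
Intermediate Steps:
l(G, k) = 2 + 2*k
p(d, x) = -4 + x (p(d, x) = x + (2 + 2*(-3)) = x + (2 - 6) = x - 4 = -4 + x)
409*(m + p(-19, -16)) = 409*(-65 + (-4 - 16)) = 409*(-65 - 20) = 409*(-85) = -34765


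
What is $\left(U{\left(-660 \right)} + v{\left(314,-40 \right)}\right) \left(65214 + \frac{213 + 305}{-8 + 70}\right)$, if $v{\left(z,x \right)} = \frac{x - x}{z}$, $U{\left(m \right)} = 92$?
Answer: $\frac{186014156}{31} \approx 6.0005 \cdot 10^{6}$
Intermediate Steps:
$v{\left(z,x \right)} = 0$ ($v{\left(z,x \right)} = \frac{0}{z} = 0$)
$\left(U{\left(-660 \right)} + v{\left(314,-40 \right)}\right) \left(65214 + \frac{213 + 305}{-8 + 70}\right) = \left(92 + 0\right) \left(65214 + \frac{213 + 305}{-8 + 70}\right) = 92 \left(65214 + \frac{1}{62} \cdot 518\right) = 92 \left(65214 + \frac{259}{31}\right) = 92 \cdot \frac{2021893}{31} = \frac{186014156}{31}$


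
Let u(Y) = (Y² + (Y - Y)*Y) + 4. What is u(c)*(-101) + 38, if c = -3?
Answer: -1275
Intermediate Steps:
u(Y) = 4 + Y² (u(Y) = (Y² + 0*Y) + 4 = (Y² + 0) + 4 = Y² + 4 = 4 + Y²)
u(c)*(-101) + 38 = (4 + (-3)²)*(-101) + 38 = (4 + 9)*(-101) + 38 = 13*(-101) + 38 = -1313 + 38 = -1275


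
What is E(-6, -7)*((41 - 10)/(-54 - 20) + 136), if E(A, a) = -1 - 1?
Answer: -10033/37 ≈ -271.16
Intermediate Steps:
E(A, a) = -2
E(-6, -7)*((41 - 10)/(-54 - 20) + 136) = -2*((41 - 10)/(-54 - 20) + 136) = -2*(31/(-74) + 136) = -2*(31*(-1/74) + 136) = -2*(-31/74 + 136) = -2*10033/74 = -10033/37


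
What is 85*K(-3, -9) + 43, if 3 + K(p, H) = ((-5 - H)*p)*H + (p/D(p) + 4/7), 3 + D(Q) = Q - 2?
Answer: 506713/56 ≈ 9048.5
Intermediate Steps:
D(Q) = -5 + Q (D(Q) = -3 + (Q - 2) = -3 + (-2 + Q) = -5 + Q)
K(p, H) = -17/7 + p/(-5 + p) + H*p*(-5 - H) (K(p, H) = -3 + (((-5 - H)*p)*H + (p/(-5 + p) + 4/7)) = -3 + ((p*(-5 - H))*H + (p/(-5 + p) + 4*(⅐))) = -3 + (H*p*(-5 - H) + (p/(-5 + p) + 4/7)) = -3 + (H*p*(-5 - H) + (4/7 + p/(-5 + p))) = -3 + (4/7 + p/(-5 + p) + H*p*(-5 - H)) = -17/7 + p/(-5 + p) + H*p*(-5 - H))
85*K(-3, -9) + 43 = 85*((-3 - (-5 - 3)*(17 + 7*(-3)*(-9)² + 35*(-9)*(-3))/7)/(-5 - 3)) + 43 = 85*((-3 - ⅐*(-8)*(17 + 7*(-3)*81 + 945))/(-8)) + 43 = 85*(-(-3 - ⅐*(-8)*(17 - 1701 + 945))/8) + 43 = 85*(-(-3 - ⅐*(-8)*(-739))/8) + 43 = 85*(-(-3 - 5912/7)/8) + 43 = 85*(-⅛*(-5933/7)) + 43 = 85*(5933/56) + 43 = 504305/56 + 43 = 506713/56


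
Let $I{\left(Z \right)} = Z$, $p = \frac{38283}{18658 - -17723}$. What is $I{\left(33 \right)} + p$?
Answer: $\frac{412952}{12127} \approx 34.052$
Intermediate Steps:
$p = \frac{12761}{12127}$ ($p = \frac{38283}{18658 + 17723} = \frac{38283}{36381} = 38283 \cdot \frac{1}{36381} = \frac{12761}{12127} \approx 1.0523$)
$I{\left(33 \right)} + p = 33 + \frac{12761}{12127} = \frac{412952}{12127}$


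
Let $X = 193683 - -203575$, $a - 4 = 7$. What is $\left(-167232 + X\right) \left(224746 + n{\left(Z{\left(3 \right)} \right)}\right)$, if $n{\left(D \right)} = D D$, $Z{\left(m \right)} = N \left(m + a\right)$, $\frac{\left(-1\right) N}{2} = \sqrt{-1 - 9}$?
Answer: $49894019556$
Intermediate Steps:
$a = 11$ ($a = 4 + 7 = 11$)
$N = - 2 i \sqrt{10}$ ($N = - 2 \sqrt{-1 - 9} = - 2 \sqrt{-10} = - 2 i \sqrt{10} \approx - 6.3246 i$)
$X = 397258$ ($X = 193683 + 203575 = 397258$)
$Z{\left(m \right)} = - 2 i \sqrt{10} \left(11 + m\right)$ ($Z{\left(m \right)} = - 2 i \sqrt{10} \left(m + 11\right) = - 2 i \sqrt{10} \left(11 + m\right)$)
$n{\left(D \right)} = D^{2}$
$\left(-167232 + X\right) \left(224746 + n{\left(Z{\left(3 \right)} \right)}\right) = \left(-167232 + 397258\right) \left(224746 + \left(2 i \sqrt{10} \left(-11 - 3\right)\right)^{2}\right) = 230026 \left(224746 + \left(2 i \sqrt{10} \left(-11 - 3\right)\right)^{2}\right) = 230026 \left(224746 + \left(2 i \sqrt{10} \left(-14\right)\right)^{2}\right) = 230026 \left(224746 + \left(- 28 i \sqrt{10}\right)^{2}\right) = 230026 \left(224746 - 7840\right) = 230026 \cdot 216906 = 49894019556$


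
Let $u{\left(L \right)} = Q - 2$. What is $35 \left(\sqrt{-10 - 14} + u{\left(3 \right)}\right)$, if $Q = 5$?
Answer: $105 + 70 i \sqrt{6} \approx 105.0 + 171.46 i$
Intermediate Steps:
$u{\left(L \right)} = 3$ ($u{\left(L \right)} = 5 - 2 = 3$)
$35 \left(\sqrt{-10 - 14} + u{\left(3 \right)}\right) = 35 \left(\sqrt{-10 - 14} + 3\right) = 35 \left(\sqrt{-24} + 3\right) = 35 \left(2 i \sqrt{6} + 3\right) = 35 \left(3 + 2 i \sqrt{6}\right) = 105 + 70 i \sqrt{6}$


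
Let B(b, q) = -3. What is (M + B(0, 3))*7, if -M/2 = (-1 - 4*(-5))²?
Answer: -5075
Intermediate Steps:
M = -722 (M = -2*(-1 - 4*(-5))² = -2*(-1 + 20)² = -2*19² = -2*361 = -722)
(M + B(0, 3))*7 = (-722 - 3)*7 = -725*7 = -5075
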